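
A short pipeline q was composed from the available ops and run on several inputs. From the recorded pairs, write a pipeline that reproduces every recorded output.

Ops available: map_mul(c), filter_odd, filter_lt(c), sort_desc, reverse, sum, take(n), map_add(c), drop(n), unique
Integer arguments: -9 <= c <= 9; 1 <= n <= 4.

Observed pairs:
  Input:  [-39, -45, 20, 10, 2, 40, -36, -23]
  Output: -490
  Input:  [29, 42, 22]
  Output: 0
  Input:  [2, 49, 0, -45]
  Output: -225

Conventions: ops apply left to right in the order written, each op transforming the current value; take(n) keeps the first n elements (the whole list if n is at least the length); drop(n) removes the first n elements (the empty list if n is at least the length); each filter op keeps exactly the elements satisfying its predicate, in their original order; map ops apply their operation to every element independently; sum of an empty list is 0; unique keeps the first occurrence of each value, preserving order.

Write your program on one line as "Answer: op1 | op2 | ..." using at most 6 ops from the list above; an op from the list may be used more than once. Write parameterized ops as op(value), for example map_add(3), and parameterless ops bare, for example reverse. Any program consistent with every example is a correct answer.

map_mul(5) | reverse | sort_desc | filter_lt(5) | take(3) | sum

Check, running the answer program on each example:
  [-39, -45, 20, 10, 2, 40, -36, -23] -> [-195, -225, 100, 50, 10, 200, -180, -115] -> [-115, -180, 200, 10, 50, 100, -225, -195] -> [200, 100, 50, 10, -115, -180, -195, -225] -> [-115, -180, -195, -225] -> [-115, -180, -195] -> -490
  [29, 42, 22] -> [145, 210, 110] -> [110, 210, 145] -> [210, 145, 110] -> [] -> [] -> 0
  [2, 49, 0, -45] -> [10, 245, 0, -225] -> [-225, 0, 245, 10] -> [245, 10, 0, -225] -> [0, -225] -> [0, -225] -> -225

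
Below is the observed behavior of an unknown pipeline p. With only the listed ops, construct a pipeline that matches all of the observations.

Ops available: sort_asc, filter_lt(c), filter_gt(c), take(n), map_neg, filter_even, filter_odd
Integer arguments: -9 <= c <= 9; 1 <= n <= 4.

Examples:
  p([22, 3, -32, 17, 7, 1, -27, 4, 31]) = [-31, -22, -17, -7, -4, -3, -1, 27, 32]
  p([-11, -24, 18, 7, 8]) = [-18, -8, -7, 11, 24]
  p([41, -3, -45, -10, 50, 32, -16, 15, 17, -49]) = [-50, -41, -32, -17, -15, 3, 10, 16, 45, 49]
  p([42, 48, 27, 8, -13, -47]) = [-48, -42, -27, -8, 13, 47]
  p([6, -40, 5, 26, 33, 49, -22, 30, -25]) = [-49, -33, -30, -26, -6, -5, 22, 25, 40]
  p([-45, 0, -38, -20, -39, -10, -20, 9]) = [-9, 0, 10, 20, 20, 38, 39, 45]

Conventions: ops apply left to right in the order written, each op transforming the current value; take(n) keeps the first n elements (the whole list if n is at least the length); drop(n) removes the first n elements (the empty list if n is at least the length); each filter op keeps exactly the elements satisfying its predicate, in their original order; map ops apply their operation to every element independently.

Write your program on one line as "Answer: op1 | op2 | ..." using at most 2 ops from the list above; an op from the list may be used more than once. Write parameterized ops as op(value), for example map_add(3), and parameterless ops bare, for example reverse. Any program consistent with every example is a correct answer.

map_neg | sort_asc

Check, running the answer program on each example:
  [22, 3, -32, 17, 7, 1, -27, 4, 31] -> [-22, -3, 32, -17, -7, -1, 27, -4, -31] -> [-31, -22, -17, -7, -4, -3, -1, 27, 32]
  [-11, -24, 18, 7, 8] -> [11, 24, -18, -7, -8] -> [-18, -8, -7, 11, 24]
  [41, -3, -45, -10, 50, 32, -16, 15, 17, -49] -> [-41, 3, 45, 10, -50, -32, 16, -15, -17, 49] -> [-50, -41, -32, -17, -15, 3, 10, 16, 45, 49]
  [42, 48, 27, 8, -13, -47] -> [-42, -48, -27, -8, 13, 47] -> [-48, -42, -27, -8, 13, 47]
  [6, -40, 5, 26, 33, 49, -22, 30, -25] -> [-6, 40, -5, -26, -33, -49, 22, -30, 25] -> [-49, -33, -30, -26, -6, -5, 22, 25, 40]
  [-45, 0, -38, -20, -39, -10, -20, 9] -> [45, 0, 38, 20, 39, 10, 20, -9] -> [-9, 0, 10, 20, 20, 38, 39, 45]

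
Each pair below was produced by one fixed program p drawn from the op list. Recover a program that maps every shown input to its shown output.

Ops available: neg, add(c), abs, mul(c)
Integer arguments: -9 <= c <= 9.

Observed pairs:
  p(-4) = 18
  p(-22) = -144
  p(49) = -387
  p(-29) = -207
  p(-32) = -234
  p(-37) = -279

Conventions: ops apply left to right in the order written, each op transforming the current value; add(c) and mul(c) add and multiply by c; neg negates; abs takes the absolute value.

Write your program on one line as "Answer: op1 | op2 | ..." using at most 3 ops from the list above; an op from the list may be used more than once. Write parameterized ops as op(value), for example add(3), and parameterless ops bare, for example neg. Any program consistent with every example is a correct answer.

abs | add(-6) | mul(-9)

Check, running the answer program on each example:
  -4 -> 4 -> -2 -> 18
  -22 -> 22 -> 16 -> -144
  49 -> 49 -> 43 -> -387
  -29 -> 29 -> 23 -> -207
  -32 -> 32 -> 26 -> -234
  -37 -> 37 -> 31 -> -279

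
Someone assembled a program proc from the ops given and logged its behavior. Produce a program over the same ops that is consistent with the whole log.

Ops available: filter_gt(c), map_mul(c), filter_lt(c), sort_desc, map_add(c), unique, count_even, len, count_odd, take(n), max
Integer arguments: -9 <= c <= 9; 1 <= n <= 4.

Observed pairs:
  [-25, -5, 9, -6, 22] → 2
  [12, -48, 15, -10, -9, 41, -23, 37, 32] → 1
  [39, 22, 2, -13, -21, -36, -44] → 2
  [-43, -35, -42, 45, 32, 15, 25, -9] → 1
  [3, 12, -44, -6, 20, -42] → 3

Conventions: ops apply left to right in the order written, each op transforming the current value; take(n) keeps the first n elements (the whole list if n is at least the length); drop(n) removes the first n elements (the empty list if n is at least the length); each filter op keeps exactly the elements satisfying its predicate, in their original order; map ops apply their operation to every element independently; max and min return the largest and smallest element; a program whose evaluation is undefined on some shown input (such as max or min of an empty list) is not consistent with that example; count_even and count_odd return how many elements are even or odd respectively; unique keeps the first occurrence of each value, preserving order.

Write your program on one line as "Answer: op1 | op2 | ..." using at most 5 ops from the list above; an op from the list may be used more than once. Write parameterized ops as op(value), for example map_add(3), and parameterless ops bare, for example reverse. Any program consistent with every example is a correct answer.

sort_desc | map_add(-4) | map_add(-4) | take(4) | count_even

Check, running the answer program on each example:
  [-25, -5, 9, -6, 22] -> [22, 9, -5, -6, -25] -> [18, 5, -9, -10, -29] -> [14, 1, -13, -14, -33] -> [14, 1, -13, -14] -> 2
  [12, -48, 15, -10, -9, 41, -23, 37, 32] -> [41, 37, 32, 15, 12, -9, -10, -23, -48] -> [37, 33, 28, 11, 8, -13, -14, -27, -52] -> [33, 29, 24, 7, 4, -17, -18, -31, -56] -> [33, 29, 24, 7] -> 1
  [39, 22, 2, -13, -21, -36, -44] -> [39, 22, 2, -13, -21, -36, -44] -> [35, 18, -2, -17, -25, -40, -48] -> [31, 14, -6, -21, -29, -44, -52] -> [31, 14, -6, -21] -> 2
  [-43, -35, -42, 45, 32, 15, 25, -9] -> [45, 32, 25, 15, -9, -35, -42, -43] -> [41, 28, 21, 11, -13, -39, -46, -47] -> [37, 24, 17, 7, -17, -43, -50, -51] -> [37, 24, 17, 7] -> 1
  [3, 12, -44, -6, 20, -42] -> [20, 12, 3, -6, -42, -44] -> [16, 8, -1, -10, -46, -48] -> [12, 4, -5, -14, -50, -52] -> [12, 4, -5, -14] -> 3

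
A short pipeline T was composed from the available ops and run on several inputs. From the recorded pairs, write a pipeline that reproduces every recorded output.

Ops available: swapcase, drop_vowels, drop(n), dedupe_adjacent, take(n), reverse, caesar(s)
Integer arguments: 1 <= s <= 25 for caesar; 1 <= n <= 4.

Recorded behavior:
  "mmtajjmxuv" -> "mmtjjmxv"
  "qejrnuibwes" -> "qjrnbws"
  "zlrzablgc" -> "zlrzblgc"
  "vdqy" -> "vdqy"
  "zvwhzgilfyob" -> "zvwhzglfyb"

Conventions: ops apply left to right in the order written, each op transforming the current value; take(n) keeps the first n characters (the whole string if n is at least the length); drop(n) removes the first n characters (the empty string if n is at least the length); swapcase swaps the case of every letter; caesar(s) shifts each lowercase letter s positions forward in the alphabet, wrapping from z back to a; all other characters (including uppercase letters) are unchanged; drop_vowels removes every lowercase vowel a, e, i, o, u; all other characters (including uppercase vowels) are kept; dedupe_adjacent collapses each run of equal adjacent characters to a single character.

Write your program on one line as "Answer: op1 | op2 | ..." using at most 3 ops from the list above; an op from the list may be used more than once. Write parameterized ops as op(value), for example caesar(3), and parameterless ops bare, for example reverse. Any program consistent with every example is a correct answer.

reverse | drop_vowels | reverse

Check, running the answer program on each example:
  "mmtajjmxuv" -> "vuxmjjatmm" -> "vxmjjtmm" -> "mmtjjmxv"
  "qejrnuibwes" -> "sewbiunrjeq" -> "swbnrjq" -> "qjrnbws"
  "zlrzablgc" -> "cglbazrlz" -> "cglbzrlz" -> "zlrzblgc"
  "vdqy" -> "yqdv" -> "yqdv" -> "vdqy"
  "zvwhzgilfyob" -> "boyfligzhwvz" -> "byflgzhwvz" -> "zvwhzglfyb"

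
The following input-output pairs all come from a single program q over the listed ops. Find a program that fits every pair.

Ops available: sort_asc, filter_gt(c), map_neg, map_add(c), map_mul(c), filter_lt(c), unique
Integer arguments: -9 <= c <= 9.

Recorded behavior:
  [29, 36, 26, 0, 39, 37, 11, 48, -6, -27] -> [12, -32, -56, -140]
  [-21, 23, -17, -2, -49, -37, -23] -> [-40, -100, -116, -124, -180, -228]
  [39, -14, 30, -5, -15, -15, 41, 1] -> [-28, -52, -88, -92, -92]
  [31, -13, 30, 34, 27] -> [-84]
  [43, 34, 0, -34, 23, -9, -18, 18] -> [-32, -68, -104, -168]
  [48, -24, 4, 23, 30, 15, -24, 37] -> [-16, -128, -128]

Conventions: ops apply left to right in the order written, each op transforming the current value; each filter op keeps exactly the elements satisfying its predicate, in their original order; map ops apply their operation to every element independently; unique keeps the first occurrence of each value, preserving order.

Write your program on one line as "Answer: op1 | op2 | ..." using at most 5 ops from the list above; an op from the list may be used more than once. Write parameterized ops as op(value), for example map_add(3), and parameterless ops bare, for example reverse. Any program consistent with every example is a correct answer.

map_add(-8) | map_neg | sort_asc | filter_gt(-4) | map_mul(-4)

Check, running the answer program on each example:
  [29, 36, 26, 0, 39, 37, 11, 48, -6, -27] -> [21, 28, 18, -8, 31, 29, 3, 40, -14, -35] -> [-21, -28, -18, 8, -31, -29, -3, -40, 14, 35] -> [-40, -31, -29, -28, -21, -18, -3, 8, 14, 35] -> [-3, 8, 14, 35] -> [12, -32, -56, -140]
  [-21, 23, -17, -2, -49, -37, -23] -> [-29, 15, -25, -10, -57, -45, -31] -> [29, -15, 25, 10, 57, 45, 31] -> [-15, 10, 25, 29, 31, 45, 57] -> [10, 25, 29, 31, 45, 57] -> [-40, -100, -116, -124, -180, -228]
  [39, -14, 30, -5, -15, -15, 41, 1] -> [31, -22, 22, -13, -23, -23, 33, -7] -> [-31, 22, -22, 13, 23, 23, -33, 7] -> [-33, -31, -22, 7, 13, 22, 23, 23] -> [7, 13, 22, 23, 23] -> [-28, -52, -88, -92, -92]
  [31, -13, 30, 34, 27] -> [23, -21, 22, 26, 19] -> [-23, 21, -22, -26, -19] -> [-26, -23, -22, -19, 21] -> [21] -> [-84]
  [43, 34, 0, -34, 23, -9, -18, 18] -> [35, 26, -8, -42, 15, -17, -26, 10] -> [-35, -26, 8, 42, -15, 17, 26, -10] -> [-35, -26, -15, -10, 8, 17, 26, 42] -> [8, 17, 26, 42] -> [-32, -68, -104, -168]
  [48, -24, 4, 23, 30, 15, -24, 37] -> [40, -32, -4, 15, 22, 7, -32, 29] -> [-40, 32, 4, -15, -22, -7, 32, -29] -> [-40, -29, -22, -15, -7, 4, 32, 32] -> [4, 32, 32] -> [-16, -128, -128]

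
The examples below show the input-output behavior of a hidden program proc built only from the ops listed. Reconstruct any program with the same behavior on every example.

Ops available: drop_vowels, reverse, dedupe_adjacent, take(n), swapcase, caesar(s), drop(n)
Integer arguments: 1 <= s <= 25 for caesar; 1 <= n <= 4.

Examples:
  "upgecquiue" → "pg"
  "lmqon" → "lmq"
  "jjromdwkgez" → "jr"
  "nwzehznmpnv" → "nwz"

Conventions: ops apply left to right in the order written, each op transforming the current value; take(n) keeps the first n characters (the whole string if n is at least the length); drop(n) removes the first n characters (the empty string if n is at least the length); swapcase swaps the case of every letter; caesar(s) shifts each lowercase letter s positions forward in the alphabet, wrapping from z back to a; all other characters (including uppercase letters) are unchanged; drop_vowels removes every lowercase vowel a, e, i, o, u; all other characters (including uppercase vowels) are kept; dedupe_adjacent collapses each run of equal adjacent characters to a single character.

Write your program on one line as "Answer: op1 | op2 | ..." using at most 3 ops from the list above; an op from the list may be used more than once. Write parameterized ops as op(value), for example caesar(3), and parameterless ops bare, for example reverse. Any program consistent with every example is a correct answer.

take(4) | dedupe_adjacent | drop_vowels

Check, running the answer program on each example:
  "upgecquiue" -> "upge" -> "upge" -> "pg"
  "lmqon" -> "lmqo" -> "lmqo" -> "lmq"
  "jjromdwkgez" -> "jjro" -> "jro" -> "jr"
  "nwzehznmpnv" -> "nwze" -> "nwze" -> "nwz"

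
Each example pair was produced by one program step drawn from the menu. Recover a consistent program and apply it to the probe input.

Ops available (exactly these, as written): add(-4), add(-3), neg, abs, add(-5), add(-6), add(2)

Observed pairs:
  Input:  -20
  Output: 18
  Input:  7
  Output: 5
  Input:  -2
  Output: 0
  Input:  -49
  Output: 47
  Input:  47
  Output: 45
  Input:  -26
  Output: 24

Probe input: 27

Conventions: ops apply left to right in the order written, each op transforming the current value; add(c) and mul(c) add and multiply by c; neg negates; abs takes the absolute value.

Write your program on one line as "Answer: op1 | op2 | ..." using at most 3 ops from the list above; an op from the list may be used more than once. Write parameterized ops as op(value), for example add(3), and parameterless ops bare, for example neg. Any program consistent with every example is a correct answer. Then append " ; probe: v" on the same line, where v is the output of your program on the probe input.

abs | add(2) | add(-4) ; probe: 25

Check, running the answer program on each example:
  -20 -> 20 -> 22 -> 18
  7 -> 7 -> 9 -> 5
  -2 -> 2 -> 4 -> 0
  -49 -> 49 -> 51 -> 47
  47 -> 47 -> 49 -> 45
  -26 -> 26 -> 28 -> 24
  probe: 27 -> 27 -> 29 -> 25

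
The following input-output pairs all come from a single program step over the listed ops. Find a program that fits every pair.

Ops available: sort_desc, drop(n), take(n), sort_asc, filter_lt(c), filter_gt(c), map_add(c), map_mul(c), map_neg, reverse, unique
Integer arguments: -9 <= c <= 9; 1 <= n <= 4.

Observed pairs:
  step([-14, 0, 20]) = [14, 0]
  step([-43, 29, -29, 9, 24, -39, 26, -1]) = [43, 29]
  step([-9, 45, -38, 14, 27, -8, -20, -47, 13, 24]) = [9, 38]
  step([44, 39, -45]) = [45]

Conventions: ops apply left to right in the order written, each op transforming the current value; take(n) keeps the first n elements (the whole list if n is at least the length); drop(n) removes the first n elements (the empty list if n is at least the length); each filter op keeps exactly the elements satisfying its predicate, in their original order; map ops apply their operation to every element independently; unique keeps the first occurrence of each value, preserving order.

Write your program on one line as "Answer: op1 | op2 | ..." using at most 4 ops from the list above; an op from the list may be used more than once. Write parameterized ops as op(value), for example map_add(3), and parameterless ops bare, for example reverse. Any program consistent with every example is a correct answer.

filter_lt(5) | map_neg | take(2)

Check, running the answer program on each example:
  [-14, 0, 20] -> [-14, 0] -> [14, 0] -> [14, 0]
  [-43, 29, -29, 9, 24, -39, 26, -1] -> [-43, -29, -39, -1] -> [43, 29, 39, 1] -> [43, 29]
  [-9, 45, -38, 14, 27, -8, -20, -47, 13, 24] -> [-9, -38, -8, -20, -47] -> [9, 38, 8, 20, 47] -> [9, 38]
  [44, 39, -45] -> [-45] -> [45] -> [45]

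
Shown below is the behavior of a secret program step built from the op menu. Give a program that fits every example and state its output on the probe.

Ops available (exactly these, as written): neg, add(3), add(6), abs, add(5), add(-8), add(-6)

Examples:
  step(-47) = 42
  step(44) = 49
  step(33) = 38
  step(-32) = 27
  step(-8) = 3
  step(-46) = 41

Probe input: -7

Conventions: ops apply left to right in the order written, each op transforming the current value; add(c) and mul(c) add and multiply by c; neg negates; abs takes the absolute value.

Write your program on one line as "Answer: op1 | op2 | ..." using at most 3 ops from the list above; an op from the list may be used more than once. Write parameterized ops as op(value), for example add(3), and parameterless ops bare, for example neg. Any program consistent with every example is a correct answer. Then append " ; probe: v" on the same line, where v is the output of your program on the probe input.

add(5) | neg | abs ; probe: 2

Check, running the answer program on each example:
  -47 -> -42 -> 42 -> 42
  44 -> 49 -> -49 -> 49
  33 -> 38 -> -38 -> 38
  -32 -> -27 -> 27 -> 27
  -8 -> -3 -> 3 -> 3
  -46 -> -41 -> 41 -> 41
  probe: -7 -> -2 -> 2 -> 2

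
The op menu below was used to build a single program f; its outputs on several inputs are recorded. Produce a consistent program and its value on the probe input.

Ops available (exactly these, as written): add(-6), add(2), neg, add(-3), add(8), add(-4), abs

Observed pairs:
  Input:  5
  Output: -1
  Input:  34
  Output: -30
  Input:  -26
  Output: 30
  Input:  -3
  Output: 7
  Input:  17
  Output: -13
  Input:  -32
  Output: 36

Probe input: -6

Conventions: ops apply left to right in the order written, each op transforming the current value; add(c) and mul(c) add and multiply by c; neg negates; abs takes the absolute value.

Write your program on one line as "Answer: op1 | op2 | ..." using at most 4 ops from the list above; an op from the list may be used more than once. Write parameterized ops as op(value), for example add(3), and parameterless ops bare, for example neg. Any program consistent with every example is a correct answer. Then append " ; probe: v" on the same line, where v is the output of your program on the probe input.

add(2) | add(-6) | neg ; probe: 10

Check, running the answer program on each example:
  5 -> 7 -> 1 -> -1
  34 -> 36 -> 30 -> -30
  -26 -> -24 -> -30 -> 30
  -3 -> -1 -> -7 -> 7
  17 -> 19 -> 13 -> -13
  -32 -> -30 -> -36 -> 36
  probe: -6 -> -4 -> -10 -> 10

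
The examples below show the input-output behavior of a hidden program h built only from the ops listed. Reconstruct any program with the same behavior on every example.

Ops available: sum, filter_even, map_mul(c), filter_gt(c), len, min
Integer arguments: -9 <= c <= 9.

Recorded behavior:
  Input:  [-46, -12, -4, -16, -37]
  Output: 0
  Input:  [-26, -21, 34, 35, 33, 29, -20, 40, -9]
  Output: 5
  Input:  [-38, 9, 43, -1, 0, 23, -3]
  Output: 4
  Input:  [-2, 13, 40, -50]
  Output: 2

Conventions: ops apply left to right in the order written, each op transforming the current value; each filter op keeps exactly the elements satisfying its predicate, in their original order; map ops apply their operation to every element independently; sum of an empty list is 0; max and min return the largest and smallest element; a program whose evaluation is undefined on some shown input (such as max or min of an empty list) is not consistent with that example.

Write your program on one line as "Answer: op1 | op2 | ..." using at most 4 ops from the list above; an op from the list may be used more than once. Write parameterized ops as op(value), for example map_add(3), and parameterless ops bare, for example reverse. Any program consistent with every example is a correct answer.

map_mul(3) | filter_gt(-2) | len

Check, running the answer program on each example:
  [-46, -12, -4, -16, -37] -> [-138, -36, -12, -48, -111] -> [] -> 0
  [-26, -21, 34, 35, 33, 29, -20, 40, -9] -> [-78, -63, 102, 105, 99, 87, -60, 120, -27] -> [102, 105, 99, 87, 120] -> 5
  [-38, 9, 43, -1, 0, 23, -3] -> [-114, 27, 129, -3, 0, 69, -9] -> [27, 129, 0, 69] -> 4
  [-2, 13, 40, -50] -> [-6, 39, 120, -150] -> [39, 120] -> 2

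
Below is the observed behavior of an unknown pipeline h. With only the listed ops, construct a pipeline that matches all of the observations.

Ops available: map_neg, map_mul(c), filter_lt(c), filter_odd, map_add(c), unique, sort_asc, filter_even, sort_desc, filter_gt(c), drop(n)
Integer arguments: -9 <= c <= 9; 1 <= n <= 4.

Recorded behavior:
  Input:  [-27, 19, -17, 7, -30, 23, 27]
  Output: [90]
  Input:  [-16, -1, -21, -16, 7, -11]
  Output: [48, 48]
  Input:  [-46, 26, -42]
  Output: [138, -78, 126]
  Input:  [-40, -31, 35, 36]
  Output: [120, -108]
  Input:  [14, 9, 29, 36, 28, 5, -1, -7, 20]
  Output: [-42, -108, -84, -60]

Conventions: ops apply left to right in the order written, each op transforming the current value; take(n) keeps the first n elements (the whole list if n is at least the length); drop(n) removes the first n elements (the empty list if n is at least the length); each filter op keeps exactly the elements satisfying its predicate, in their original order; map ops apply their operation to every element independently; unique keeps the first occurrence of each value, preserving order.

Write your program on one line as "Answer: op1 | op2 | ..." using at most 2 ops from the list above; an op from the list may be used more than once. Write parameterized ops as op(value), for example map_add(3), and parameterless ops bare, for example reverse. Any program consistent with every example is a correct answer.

filter_even | map_mul(-3)

Check, running the answer program on each example:
  [-27, 19, -17, 7, -30, 23, 27] -> [-30] -> [90]
  [-16, -1, -21, -16, 7, -11] -> [-16, -16] -> [48, 48]
  [-46, 26, -42] -> [-46, 26, -42] -> [138, -78, 126]
  [-40, -31, 35, 36] -> [-40, 36] -> [120, -108]
  [14, 9, 29, 36, 28, 5, -1, -7, 20] -> [14, 36, 28, 20] -> [-42, -108, -84, -60]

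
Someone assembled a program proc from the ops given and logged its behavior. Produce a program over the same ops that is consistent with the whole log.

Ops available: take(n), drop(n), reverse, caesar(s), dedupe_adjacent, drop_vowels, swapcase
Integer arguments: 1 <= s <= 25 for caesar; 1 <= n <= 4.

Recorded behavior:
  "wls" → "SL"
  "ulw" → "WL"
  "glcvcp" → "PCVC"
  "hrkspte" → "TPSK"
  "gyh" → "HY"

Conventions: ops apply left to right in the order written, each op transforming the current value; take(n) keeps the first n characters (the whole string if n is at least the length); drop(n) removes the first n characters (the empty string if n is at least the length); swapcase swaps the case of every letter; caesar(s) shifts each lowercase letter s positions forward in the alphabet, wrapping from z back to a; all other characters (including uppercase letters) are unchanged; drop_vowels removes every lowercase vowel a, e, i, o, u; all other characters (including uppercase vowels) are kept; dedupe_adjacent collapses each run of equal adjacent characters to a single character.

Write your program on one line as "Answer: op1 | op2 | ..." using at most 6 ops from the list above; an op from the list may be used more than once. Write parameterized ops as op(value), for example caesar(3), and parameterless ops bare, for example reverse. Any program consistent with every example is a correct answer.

drop(1) | drop_vowels | swapcase | reverse | take(4)

Check, running the answer program on each example:
  "wls" -> "ls" -> "ls" -> "LS" -> "SL" -> "SL"
  "ulw" -> "lw" -> "lw" -> "LW" -> "WL" -> "WL"
  "glcvcp" -> "lcvcp" -> "lcvcp" -> "LCVCP" -> "PCVCL" -> "PCVC"
  "hrkspte" -> "rkspte" -> "rkspt" -> "RKSPT" -> "TPSKR" -> "TPSK"
  "gyh" -> "yh" -> "yh" -> "YH" -> "HY" -> "HY"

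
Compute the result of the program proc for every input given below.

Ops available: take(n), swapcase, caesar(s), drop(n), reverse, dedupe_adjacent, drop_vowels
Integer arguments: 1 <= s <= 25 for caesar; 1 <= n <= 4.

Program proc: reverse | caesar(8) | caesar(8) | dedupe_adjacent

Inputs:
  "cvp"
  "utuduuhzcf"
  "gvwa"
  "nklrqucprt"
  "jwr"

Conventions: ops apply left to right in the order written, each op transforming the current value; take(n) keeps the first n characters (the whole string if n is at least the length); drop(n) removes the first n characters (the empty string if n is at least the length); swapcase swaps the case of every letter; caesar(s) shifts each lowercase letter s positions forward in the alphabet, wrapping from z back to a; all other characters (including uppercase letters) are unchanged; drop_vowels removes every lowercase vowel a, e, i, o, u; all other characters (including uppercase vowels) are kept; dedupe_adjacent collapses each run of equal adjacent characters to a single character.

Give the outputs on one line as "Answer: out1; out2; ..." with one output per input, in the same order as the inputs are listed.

Execution, op by op:
  "cvp" -> "pvc" -> "xdk" -> "fls" -> "fls"
  "utuduuhzcf" -> "fczhuudutu" -> "nkhpcclcbc" -> "vspxkktkjk" -> "vspxktkjk"
  "gvwa" -> "awvg" -> "iedo" -> "qmlw" -> "qmlw"
  "nklrqucprt" -> "trpcuqrlkn" -> "bzxkcyztsv" -> "jhfskghbad" -> "jhfskghbad"
  "jwr" -> "rwj" -> "zer" -> "hmz" -> "hmz"

"fls"; "vspxktkjk"; "qmlw"; "jhfskghbad"; "hmz"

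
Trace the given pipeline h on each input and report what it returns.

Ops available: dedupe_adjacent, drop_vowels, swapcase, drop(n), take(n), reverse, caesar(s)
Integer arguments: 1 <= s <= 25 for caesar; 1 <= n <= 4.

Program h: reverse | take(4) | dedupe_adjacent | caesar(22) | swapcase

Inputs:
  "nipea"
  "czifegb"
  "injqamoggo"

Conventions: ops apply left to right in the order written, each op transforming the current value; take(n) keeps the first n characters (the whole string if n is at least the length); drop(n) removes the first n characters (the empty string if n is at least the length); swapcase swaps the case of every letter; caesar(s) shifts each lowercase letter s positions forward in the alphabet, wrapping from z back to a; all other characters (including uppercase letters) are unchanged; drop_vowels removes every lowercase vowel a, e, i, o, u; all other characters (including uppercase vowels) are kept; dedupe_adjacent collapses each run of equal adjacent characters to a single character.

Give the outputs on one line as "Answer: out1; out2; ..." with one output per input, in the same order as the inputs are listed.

Execution, op by op:
  "nipea" -> "aepin" -> "aepi" -> "aepi" -> "wale" -> "WALE"
  "czifegb" -> "bgefizc" -> "bgef" -> "bgef" -> "xcab" -> "XCAB"
  "injqamoggo" -> "oggomaqjni" -> "oggo" -> "ogo" -> "kck" -> "KCK"

"WALE"; "XCAB"; "KCK"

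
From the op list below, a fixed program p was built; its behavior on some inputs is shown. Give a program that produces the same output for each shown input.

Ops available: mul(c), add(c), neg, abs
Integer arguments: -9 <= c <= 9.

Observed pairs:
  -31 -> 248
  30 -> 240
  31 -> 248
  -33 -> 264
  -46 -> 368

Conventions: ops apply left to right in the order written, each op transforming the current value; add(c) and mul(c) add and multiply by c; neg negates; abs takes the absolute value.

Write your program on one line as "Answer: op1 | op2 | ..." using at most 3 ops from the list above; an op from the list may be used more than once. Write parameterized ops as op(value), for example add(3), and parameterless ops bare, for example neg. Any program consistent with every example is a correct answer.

abs | mul(8)

Check, running the answer program on each example:
  -31 -> 31 -> 248
  30 -> 30 -> 240
  31 -> 31 -> 248
  -33 -> 33 -> 264
  -46 -> 46 -> 368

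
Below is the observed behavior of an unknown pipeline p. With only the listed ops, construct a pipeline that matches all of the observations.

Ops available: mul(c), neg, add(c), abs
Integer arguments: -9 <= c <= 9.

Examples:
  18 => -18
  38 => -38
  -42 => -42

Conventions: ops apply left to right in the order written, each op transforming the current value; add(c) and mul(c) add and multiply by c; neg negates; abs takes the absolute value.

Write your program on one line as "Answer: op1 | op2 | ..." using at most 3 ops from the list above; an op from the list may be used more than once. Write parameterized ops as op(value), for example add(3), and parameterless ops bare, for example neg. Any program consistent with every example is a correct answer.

abs | neg

Check, running the answer program on each example:
  18 -> 18 -> -18
  38 -> 38 -> -38
  -42 -> 42 -> -42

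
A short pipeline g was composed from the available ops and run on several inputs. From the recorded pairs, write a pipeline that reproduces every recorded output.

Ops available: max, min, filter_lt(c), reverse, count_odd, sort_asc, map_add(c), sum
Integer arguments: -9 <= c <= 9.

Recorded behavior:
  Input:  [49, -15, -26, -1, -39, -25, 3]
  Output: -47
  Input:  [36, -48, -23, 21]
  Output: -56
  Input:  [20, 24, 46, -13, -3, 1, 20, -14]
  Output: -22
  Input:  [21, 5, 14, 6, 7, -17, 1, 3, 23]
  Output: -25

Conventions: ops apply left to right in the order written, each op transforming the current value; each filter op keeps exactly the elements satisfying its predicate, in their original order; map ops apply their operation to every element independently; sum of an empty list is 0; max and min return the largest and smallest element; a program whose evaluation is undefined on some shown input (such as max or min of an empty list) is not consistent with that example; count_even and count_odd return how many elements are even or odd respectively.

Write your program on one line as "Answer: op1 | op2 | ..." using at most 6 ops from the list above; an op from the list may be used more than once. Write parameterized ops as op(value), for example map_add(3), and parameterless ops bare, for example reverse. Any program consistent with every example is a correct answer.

filter_lt(5) | map_add(-8) | sort_asc | reverse | min

Check, running the answer program on each example:
  [49, -15, -26, -1, -39, -25, 3] -> [-15, -26, -1, -39, -25, 3] -> [-23, -34, -9, -47, -33, -5] -> [-47, -34, -33, -23, -9, -5] -> [-5, -9, -23, -33, -34, -47] -> -47
  [36, -48, -23, 21] -> [-48, -23] -> [-56, -31] -> [-56, -31] -> [-31, -56] -> -56
  [20, 24, 46, -13, -3, 1, 20, -14] -> [-13, -3, 1, -14] -> [-21, -11, -7, -22] -> [-22, -21, -11, -7] -> [-7, -11, -21, -22] -> -22
  [21, 5, 14, 6, 7, -17, 1, 3, 23] -> [-17, 1, 3] -> [-25, -7, -5] -> [-25, -7, -5] -> [-5, -7, -25] -> -25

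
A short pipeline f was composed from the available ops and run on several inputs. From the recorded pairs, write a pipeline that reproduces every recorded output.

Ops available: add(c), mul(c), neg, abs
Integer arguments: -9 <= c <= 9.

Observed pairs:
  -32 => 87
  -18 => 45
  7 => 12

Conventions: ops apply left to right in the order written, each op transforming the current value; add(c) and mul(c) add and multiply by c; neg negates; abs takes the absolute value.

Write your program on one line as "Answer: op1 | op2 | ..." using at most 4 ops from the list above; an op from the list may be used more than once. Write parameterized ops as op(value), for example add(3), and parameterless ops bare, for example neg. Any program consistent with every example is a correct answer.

abs | add(-3) | neg | mul(-3)

Check, running the answer program on each example:
  -32 -> 32 -> 29 -> -29 -> 87
  -18 -> 18 -> 15 -> -15 -> 45
  7 -> 7 -> 4 -> -4 -> 12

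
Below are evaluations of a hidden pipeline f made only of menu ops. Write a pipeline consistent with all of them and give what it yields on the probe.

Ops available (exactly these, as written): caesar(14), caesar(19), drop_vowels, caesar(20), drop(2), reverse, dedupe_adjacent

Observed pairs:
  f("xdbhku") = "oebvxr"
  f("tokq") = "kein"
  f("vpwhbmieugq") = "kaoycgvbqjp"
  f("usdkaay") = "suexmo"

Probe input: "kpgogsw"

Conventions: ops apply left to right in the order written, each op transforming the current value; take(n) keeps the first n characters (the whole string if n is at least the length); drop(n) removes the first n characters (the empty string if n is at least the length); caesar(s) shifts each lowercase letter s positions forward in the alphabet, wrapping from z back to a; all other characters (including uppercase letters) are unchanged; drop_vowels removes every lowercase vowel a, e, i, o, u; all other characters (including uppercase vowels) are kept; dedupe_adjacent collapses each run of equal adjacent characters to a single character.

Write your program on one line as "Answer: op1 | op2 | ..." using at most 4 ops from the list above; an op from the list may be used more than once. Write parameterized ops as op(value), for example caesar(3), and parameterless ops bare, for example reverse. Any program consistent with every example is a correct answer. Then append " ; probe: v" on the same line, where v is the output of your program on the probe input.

dedupe_adjacent | caesar(20) | reverse ; probe: "qmaiaje"

Check, running the answer program on each example:
  "xdbhku" -> "xdbhku" -> "rxvbeo" -> "oebvxr"
  "tokq" -> "tokq" -> "niek" -> "kein"
  "vpwhbmieugq" -> "vpwhbmieugq" -> "pjqbvgcyoak" -> "kaoycgvbqjp"
  "usdkaay" -> "usdkay" -> "omxeus" -> "suexmo"
  probe: "kpgogsw" -> "kpgogsw" -> "ejaiamq" -> "qmaiaje"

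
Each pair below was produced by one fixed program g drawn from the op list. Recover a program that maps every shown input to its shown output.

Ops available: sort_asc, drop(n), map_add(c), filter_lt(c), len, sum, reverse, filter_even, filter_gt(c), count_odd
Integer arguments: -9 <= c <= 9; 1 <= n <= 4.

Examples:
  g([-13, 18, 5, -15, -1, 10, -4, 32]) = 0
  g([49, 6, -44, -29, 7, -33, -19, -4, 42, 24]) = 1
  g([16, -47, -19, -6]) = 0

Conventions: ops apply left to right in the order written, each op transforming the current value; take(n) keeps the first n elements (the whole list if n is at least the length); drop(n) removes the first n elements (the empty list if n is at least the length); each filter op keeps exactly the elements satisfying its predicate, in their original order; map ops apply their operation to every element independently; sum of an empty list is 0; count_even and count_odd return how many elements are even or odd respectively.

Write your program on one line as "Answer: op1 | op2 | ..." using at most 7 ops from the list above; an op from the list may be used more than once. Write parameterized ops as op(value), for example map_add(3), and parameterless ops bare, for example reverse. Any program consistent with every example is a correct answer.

reverse | map_add(-2) | reverse | drop(2) | drop(4) | count_odd

Check, running the answer program on each example:
  [-13, 18, 5, -15, -1, 10, -4, 32] -> [32, -4, 10, -1, -15, 5, 18, -13] -> [30, -6, 8, -3, -17, 3, 16, -15] -> [-15, 16, 3, -17, -3, 8, -6, 30] -> [3, -17, -3, 8, -6, 30] -> [-6, 30] -> 0
  [49, 6, -44, -29, 7, -33, -19, -4, 42, 24] -> [24, 42, -4, -19, -33, 7, -29, -44, 6, 49] -> [22, 40, -6, -21, -35, 5, -31, -46, 4, 47] -> [47, 4, -46, -31, 5, -35, -21, -6, 40, 22] -> [-46, -31, 5, -35, -21, -6, 40, 22] -> [-21, -6, 40, 22] -> 1
  [16, -47, -19, -6] -> [-6, -19, -47, 16] -> [-8, -21, -49, 14] -> [14, -49, -21, -8] -> [-21, -8] -> [] -> 0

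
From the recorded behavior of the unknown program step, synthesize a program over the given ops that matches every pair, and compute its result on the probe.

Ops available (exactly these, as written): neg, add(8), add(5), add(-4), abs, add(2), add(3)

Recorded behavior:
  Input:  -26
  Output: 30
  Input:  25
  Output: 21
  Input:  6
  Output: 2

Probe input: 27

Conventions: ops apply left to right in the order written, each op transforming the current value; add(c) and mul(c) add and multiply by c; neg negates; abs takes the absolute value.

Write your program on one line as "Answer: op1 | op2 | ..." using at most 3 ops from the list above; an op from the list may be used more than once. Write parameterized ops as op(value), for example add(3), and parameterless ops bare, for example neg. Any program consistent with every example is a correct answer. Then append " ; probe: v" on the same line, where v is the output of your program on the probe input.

add(-4) | neg | abs ; probe: 23

Check, running the answer program on each example:
  -26 -> -30 -> 30 -> 30
  25 -> 21 -> -21 -> 21
  6 -> 2 -> -2 -> 2
  probe: 27 -> 23 -> -23 -> 23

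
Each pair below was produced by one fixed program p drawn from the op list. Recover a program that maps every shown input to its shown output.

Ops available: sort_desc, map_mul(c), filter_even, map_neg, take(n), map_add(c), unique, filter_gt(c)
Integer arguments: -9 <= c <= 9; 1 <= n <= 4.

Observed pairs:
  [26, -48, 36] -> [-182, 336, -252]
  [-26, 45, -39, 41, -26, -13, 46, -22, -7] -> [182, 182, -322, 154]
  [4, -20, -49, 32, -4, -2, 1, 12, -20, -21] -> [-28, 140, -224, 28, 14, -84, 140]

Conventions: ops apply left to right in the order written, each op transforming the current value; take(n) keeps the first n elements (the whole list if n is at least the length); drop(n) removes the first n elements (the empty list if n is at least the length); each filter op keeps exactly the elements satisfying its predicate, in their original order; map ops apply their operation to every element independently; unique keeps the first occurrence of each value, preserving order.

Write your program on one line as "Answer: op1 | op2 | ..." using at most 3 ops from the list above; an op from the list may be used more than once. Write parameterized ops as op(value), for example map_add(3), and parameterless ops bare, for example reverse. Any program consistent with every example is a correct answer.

filter_even | map_mul(-1) | map_mul(7)

Check, running the answer program on each example:
  [26, -48, 36] -> [26, -48, 36] -> [-26, 48, -36] -> [-182, 336, -252]
  [-26, 45, -39, 41, -26, -13, 46, -22, -7] -> [-26, -26, 46, -22] -> [26, 26, -46, 22] -> [182, 182, -322, 154]
  [4, -20, -49, 32, -4, -2, 1, 12, -20, -21] -> [4, -20, 32, -4, -2, 12, -20] -> [-4, 20, -32, 4, 2, -12, 20] -> [-28, 140, -224, 28, 14, -84, 140]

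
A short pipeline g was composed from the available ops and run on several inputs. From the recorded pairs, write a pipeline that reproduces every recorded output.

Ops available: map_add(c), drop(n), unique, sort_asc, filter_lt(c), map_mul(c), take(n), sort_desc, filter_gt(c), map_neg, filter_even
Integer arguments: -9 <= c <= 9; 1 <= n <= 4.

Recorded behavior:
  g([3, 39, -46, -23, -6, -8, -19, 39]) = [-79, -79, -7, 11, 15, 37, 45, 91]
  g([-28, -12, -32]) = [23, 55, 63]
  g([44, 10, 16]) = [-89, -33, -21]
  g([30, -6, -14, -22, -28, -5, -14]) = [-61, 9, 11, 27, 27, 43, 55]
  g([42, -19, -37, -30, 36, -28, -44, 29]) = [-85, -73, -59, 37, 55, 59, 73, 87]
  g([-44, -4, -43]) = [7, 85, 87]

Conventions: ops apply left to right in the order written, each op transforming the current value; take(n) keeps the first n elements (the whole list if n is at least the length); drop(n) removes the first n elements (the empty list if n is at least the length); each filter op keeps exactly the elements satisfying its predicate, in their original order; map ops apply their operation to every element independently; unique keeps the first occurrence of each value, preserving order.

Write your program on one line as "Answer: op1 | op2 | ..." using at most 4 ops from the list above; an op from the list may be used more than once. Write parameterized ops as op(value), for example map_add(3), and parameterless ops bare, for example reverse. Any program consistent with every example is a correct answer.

map_mul(-2) | sort_asc | map_add(-1)

Check, running the answer program on each example:
  [3, 39, -46, -23, -6, -8, -19, 39] -> [-6, -78, 92, 46, 12, 16, 38, -78] -> [-78, -78, -6, 12, 16, 38, 46, 92] -> [-79, -79, -7, 11, 15, 37, 45, 91]
  [-28, -12, -32] -> [56, 24, 64] -> [24, 56, 64] -> [23, 55, 63]
  [44, 10, 16] -> [-88, -20, -32] -> [-88, -32, -20] -> [-89, -33, -21]
  [30, -6, -14, -22, -28, -5, -14] -> [-60, 12, 28, 44, 56, 10, 28] -> [-60, 10, 12, 28, 28, 44, 56] -> [-61, 9, 11, 27, 27, 43, 55]
  [42, -19, -37, -30, 36, -28, -44, 29] -> [-84, 38, 74, 60, -72, 56, 88, -58] -> [-84, -72, -58, 38, 56, 60, 74, 88] -> [-85, -73, -59, 37, 55, 59, 73, 87]
  [-44, -4, -43] -> [88, 8, 86] -> [8, 86, 88] -> [7, 85, 87]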